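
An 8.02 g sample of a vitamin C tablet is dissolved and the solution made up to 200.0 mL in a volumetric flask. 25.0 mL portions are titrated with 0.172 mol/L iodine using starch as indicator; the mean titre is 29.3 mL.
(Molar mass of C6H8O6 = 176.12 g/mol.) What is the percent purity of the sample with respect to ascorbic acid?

C6H8O6 + I2 → C6H6O6 + 2 HI
n(I2) per titration = 0.0293 × 0.172 = 5.04 × 10^-3 mol
n(C6H8O6) in each aliquot = 5.04 × 10^-3 mol (1:1 ratio)
n(C6H8O6) in the whole flask = 5.04 × 10^-3 × 200.0/25.0 = 0.0403 mol
mass of C6H8O6 = 0.0403 × 176.12 = 7.10 g
% C6H8O6 = 7.10 / 8.02 × 100 = 88.5 %

88.5 %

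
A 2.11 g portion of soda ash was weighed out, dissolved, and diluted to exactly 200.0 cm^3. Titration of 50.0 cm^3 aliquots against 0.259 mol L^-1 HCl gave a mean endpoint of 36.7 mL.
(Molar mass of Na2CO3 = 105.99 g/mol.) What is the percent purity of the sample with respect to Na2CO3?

Na2CO3 + 2 HCl → 2 NaCl + H2O + CO2
n(HCl) per titration = 0.0367 × 0.259 = 9.51 × 10^-3 mol
From the 1:2 ratio, n(Na2CO3) in each aliquot = 1/2 × 9.51 × 10^-3 = 4.75 × 10^-3 mol
n(Na2CO3) in the whole flask = 4.75 × 10^-3 × 200.0/50.0 = 0.0190 mol
mass of Na2CO3 = 0.0190 × 105.99 = 2.01 g
% Na2CO3 = 2.01 / 2.11 × 100 = 95.5 %

95.5 %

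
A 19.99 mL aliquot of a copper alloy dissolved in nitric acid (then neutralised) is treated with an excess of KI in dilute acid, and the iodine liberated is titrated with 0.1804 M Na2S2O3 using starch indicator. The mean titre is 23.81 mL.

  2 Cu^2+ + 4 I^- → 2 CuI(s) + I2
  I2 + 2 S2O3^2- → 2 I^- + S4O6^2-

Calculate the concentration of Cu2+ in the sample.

0.2149 M

n(S2O3^2-) = 0.02381 × 0.1804 = 4.295 × 10^-3 mol
n(I2) = n(S2O3^2-)/2 = 2.148 × 10^-3 mol
From the 2:1 ratio, n(Cu2+) in the aliquot = 2/1 × 2.148 × 10^-3 = 4.295 × 10^-3 mol
[Cu2+] = 4.295 × 10^-3 / 0.01999 = 0.2149 mol/L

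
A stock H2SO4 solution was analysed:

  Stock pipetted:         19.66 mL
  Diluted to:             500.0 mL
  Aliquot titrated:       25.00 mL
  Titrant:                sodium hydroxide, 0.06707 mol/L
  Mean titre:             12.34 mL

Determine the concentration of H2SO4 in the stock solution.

0.4210 mol/L

H2SO4 + 2 NaOH → Na2SO4 + 2 H2O
n(NaOH) = 0.01234 × 0.06707 = 8.276 × 10^-4 mol
From the 1:2 ratio, n(H2SO4) in the aliquot = 1/2 × 8.276 × 10^-4 = 4.138 × 10^-4 mol
[H2SO4]_dilute = 4.138 × 10^-4 / 0.02500 = 0.01655 mol/L
Dilution factor = 500.0 / 19.66 = 25.43
[H2SO4]_stock = 0.01655 × 25.43 = 0.4210 mol/L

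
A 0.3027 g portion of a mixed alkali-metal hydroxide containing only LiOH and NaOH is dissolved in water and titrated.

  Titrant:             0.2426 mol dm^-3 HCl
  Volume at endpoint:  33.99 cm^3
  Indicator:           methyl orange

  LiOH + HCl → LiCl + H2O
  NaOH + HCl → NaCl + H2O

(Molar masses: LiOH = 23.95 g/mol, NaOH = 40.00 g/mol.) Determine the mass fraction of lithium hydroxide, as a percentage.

13.38 %

n(HCl) = 0.03399 × 0.2426 = 8.246 × 10^-3 mol
Let x = n(LiOH), y = n(NaOH).
Titrant: 1x + 1y = 8.246 × 10^-3;  mass: 23.95x + 40.00y = 0.3027
Solving, x = 1.691 × 10^-3 mol, y = 6.555 × 10^-3 mol
mass of LiOH = 1.691 × 10^-3 × 23.95 = 0.04050 g
% LiOH = 0.04050 / 0.3027 × 100 = 13.38 %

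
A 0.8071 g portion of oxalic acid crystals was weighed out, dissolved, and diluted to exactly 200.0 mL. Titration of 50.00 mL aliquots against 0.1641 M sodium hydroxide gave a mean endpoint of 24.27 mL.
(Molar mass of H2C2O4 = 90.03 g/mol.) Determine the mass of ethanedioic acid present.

0.7171 g

H2C2O4 + 2 NaOH → Na2C2O4 + 2 H2O
n(NaOH) per titration = 0.02427 × 0.1641 = 3.983 × 10^-3 mol
From the 1:2 ratio, n(H2C2O4) in each aliquot = 1/2 × 3.983 × 10^-3 = 1.991 × 10^-3 mol
n(H2C2O4) in the whole flask = 1.991 × 10^-3 × 200.0/50.00 = 7.965 × 10^-3 mol
mass of H2C2O4 = 7.965 × 10^-3 × 90.03 = 0.7171 g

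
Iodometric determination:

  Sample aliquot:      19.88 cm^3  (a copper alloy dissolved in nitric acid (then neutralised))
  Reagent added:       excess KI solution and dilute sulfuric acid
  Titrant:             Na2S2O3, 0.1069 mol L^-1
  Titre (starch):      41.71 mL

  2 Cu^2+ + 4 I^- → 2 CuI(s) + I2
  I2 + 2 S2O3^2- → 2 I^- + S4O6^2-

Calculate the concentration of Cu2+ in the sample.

0.2243 mol/L

n(S2O3^2-) = 0.04171 × 0.1069 = 4.459 × 10^-3 mol
n(I2) = n(S2O3^2-)/2 = 2.229 × 10^-3 mol
From the 2:1 ratio, n(Cu2+) in the aliquot = 2/1 × 2.229 × 10^-3 = 4.459 × 10^-3 mol
[Cu2+] = 4.459 × 10^-3 / 0.01988 = 0.2243 mol/L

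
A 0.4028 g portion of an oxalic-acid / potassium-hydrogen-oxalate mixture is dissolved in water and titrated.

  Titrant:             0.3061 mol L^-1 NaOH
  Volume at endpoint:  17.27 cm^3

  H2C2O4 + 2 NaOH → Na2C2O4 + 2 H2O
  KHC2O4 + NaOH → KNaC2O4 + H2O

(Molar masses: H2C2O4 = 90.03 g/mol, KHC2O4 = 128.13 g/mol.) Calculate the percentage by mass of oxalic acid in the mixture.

36.91 %

n(NaOH) = 0.01727 × 0.3061 = 5.286 × 10^-3 mol
Let x = n(H2C2O4), y = n(KHC2O4).
Titrant: 2x + 1y = 5.286 × 10^-3;  mass: 90.03x + 128.13y = 0.4028
Solving, x = 1.652 × 10^-3 mol, y = 1.983 × 10^-3 mol
mass of H2C2O4 = 1.652 × 10^-3 × 90.03 = 0.1487 g
% H2C2O4 = 0.1487 / 0.4028 × 100 = 36.91 %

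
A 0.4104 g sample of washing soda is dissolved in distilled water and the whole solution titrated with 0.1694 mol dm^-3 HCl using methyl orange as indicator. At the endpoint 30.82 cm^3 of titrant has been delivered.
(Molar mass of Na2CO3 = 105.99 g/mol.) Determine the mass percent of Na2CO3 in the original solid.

Na2CO3 + 2 HCl → 2 NaCl + H2O + CO2
n(HCl) = 0.03082 L × 0.1694 mol/L = 5.221 × 10^-3 mol
From the 1:2 ratio, n(Na2CO3) = 1/2 × 5.221 × 10^-3 = 2.610 × 10^-3 mol
mass of Na2CO3 = 2.610 × 10^-3 × 105.99 g/mol = 0.2767 g
% Na2CO3 = 0.2767 / 0.4104 × 100 = 67.42 %

67.42 %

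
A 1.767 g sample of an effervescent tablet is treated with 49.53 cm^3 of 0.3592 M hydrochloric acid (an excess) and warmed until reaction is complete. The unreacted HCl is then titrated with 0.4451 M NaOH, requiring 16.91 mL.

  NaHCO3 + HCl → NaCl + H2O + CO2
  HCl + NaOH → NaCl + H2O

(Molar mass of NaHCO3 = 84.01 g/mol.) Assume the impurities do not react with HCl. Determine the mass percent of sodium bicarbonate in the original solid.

48.80 %

n(HCl) added = 0.04953 × 0.3592 = 0.01779 mol
n(NaOH) used in back-titration = 0.01691 × 0.4451 = 7.527 × 10^-3 mol
n(HCl) left over = 7.527 × 10^-3 mol (1:1 ratio)
n(HCl) consumed by analyte = 0.01779 − 7.527 × 10^-3 = 0.01026 mol
n(NaHCO3) = 0.01026 mol (1:1 ratio)
mass of NaHCO3 = 0.01026 × 84.01 = 0.8623 g
% NaHCO3 = 0.8623 / 1.767 × 100 = 48.80 %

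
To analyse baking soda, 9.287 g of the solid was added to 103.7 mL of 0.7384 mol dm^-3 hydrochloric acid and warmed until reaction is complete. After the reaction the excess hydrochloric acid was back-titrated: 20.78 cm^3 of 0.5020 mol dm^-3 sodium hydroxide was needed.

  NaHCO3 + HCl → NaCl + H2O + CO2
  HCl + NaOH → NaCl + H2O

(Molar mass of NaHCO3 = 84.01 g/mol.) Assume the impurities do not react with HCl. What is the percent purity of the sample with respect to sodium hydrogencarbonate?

n(HCl) added = 0.1037 × 0.7384 = 0.07657 mol
n(NaOH) used in back-titration = 0.02078 × 0.5020 = 0.01043 mol
n(HCl) left over = 0.01043 mol (1:1 ratio)
n(HCl) consumed by analyte = 0.07657 − 0.01043 = 0.06614 mol
n(NaHCO3) = 0.06614 mol (1:1 ratio)
mass of NaHCO3 = 0.06614 × 84.01 = 5.556 g
% NaHCO3 = 5.556 / 9.287 × 100 = 59.83 %

59.83 %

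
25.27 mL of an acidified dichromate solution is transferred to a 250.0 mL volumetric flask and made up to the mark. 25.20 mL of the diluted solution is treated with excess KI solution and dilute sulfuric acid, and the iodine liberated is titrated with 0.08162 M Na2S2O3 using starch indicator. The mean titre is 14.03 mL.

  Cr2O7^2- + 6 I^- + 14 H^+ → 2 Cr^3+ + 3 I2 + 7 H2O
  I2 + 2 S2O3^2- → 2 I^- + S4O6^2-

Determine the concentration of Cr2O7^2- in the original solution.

n(S2O3^2-) = 0.01403 × 0.08162 = 1.145 × 10^-3 mol
n(I2) = n(S2O3^2-)/2 = 5.726 × 10^-4 mol
From the 1:3 ratio, n(Cr2O7^2-) in the aliquot = 1/3 × 5.726 × 10^-4 = 1.909 × 10^-4 mol
[Cr2O7^2-]_dilute = 1.909 × 10^-4 / 0.02520 = 0.007574 mol/L
[Cr2O7^2-]_original = 0.007574 × 250.0/25.27 = 0.07493 mol/L

0.07493 M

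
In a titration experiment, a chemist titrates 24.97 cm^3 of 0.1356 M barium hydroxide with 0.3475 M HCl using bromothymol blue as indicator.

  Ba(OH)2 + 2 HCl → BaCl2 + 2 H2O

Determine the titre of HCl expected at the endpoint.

n(Ba(OH)2) = 0.02497 L × 0.1356 mol/L = 3.386 × 10^-3 mol
From the 2:1 stoichiometry, n(HCl) = 2/1 × 3.386 × 10^-3 = 6.772 × 10^-3 mol
V(HCl) = 6.772 × 10^-3 mol / 0.3475 mol/L = 0.01949 L = 19.49 mL

19.49 mL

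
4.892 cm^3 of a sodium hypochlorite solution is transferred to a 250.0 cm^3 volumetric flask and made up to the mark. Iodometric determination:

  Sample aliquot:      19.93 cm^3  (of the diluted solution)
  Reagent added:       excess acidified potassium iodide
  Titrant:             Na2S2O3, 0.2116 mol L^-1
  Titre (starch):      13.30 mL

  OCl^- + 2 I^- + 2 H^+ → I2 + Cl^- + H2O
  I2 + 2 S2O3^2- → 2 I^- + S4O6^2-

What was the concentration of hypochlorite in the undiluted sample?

3.608 mol/L

n(S2O3^2-) = 0.01330 × 0.2116 = 2.814 × 10^-3 mol
n(I2) = n(S2O3^2-)/2 = 1.407 × 10^-3 mol
n(OCl^-) in the aliquot = 1.407 × 10^-3 mol (1:1 ratio)
[OCl^-]_dilute = 1.407 × 10^-3 / 0.01993 = 0.07060 mol/L
[OCl^-]_original = 0.07060 × 250.0/4.892 = 3.608 mol/L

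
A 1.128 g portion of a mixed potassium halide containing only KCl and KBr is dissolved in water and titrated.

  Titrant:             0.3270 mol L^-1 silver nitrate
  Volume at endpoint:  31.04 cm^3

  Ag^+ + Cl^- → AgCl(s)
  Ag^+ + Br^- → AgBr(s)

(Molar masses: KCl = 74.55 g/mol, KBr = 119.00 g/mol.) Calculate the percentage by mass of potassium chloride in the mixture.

11.87 %

n(AgNO3) = 0.03104 × 0.3270 = 0.01015 mol
Let x = n(KCl), y = n(KBr).
Titrant: 1x + 1y = 0.01015;  mass: 74.55x + 119.00y = 1.128
Solving, x = 1.797 × 10^-3 mol, y = 8.353 × 10^-3 mol
mass of KCl = 1.797 × 10^-3 × 74.55 = 0.1339 g
% KCl = 0.1339 / 1.128 × 100 = 11.87 %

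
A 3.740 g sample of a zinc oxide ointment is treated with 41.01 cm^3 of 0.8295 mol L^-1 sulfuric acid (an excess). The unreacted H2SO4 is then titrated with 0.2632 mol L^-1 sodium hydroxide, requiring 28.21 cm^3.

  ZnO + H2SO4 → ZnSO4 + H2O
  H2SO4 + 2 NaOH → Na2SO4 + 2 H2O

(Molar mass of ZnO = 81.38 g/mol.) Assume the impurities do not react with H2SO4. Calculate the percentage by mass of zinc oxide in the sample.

n(H2SO4) added = 0.04101 × 0.8295 = 0.03402 mol
n(NaOH) used in back-titration = 0.02821 × 0.2632 = 7.425 × 10^-3 mol
From the 1:2 ratio, n(H2SO4) left over = 1/2 × 7.425 × 10^-3 = 3.712 × 10^-3 mol
n(H2SO4) consumed by analyte = 0.03402 − 3.712 × 10^-3 = 0.03031 mol
n(ZnO) = 0.03031 mol (1:1 ratio)
mass of ZnO = 0.03031 × 81.38 = 2.466 g
% ZnO = 2.466 / 3.740 × 100 = 65.94 %

65.94 %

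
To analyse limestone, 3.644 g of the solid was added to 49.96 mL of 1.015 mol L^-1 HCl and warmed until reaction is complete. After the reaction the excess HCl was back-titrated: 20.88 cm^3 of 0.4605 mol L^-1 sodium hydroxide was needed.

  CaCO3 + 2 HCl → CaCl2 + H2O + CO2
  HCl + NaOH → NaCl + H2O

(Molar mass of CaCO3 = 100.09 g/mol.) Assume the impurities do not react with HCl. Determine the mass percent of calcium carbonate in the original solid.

n(HCl) added = 0.04996 × 1.015 = 0.05071 mol
n(NaOH) used in back-titration = 0.02088 × 0.4605 = 9.615 × 10^-3 mol
n(HCl) left over = 9.615 × 10^-3 mol (1:1 ratio)
n(HCl) consumed by analyte = 0.05071 − 9.615 × 10^-3 = 0.04109 mol
From the 1:2 ratio, n(CaCO3) = 1/2 × 0.04109 = 0.02055 mol
mass of CaCO3 = 0.02055 × 100.09 = 2.057 g
% CaCO3 = 2.057 / 3.644 × 100 = 56.44 %

56.44 %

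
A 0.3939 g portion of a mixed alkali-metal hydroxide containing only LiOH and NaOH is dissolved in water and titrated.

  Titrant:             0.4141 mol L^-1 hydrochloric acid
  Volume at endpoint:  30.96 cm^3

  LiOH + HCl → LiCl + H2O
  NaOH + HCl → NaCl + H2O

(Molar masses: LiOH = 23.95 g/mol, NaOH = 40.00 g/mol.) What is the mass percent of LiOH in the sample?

n(HCl) = 0.03096 × 0.4141 = 0.01282 mol
Let x = n(LiOH), y = n(NaOH).
Titrant: 1x + 1y = 0.01282;  mass: 23.95x + 40.00y = 0.3939
Solving, x = 7.409 × 10^-3 mol, y = 5.411 × 10^-3 mol
mass of LiOH = 7.409 × 10^-3 × 23.95 = 0.1775 g
% LiOH = 0.1775 / 0.3939 × 100 = 45.05 %

45.05 %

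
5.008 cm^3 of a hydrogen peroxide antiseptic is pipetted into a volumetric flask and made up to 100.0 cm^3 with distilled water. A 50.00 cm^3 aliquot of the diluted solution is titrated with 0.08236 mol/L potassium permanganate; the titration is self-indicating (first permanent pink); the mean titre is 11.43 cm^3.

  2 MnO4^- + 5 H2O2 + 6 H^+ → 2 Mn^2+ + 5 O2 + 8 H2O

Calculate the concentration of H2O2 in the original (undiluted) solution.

0.9399 mol/L

n(KMnO4) = 0.01143 × 0.08236 = 9.414 × 10^-4 mol
From the 5:2 ratio, n(H2O2) in the aliquot = 5/2 × 9.414 × 10^-4 = 2.353 × 10^-3 mol
[H2O2]_dilute = 2.353 × 10^-3 / 0.05000 = 0.04707 mol/L
Dilution factor = 100.0 / 5.008 = 19.97
[H2O2]_stock = 0.04707 × 19.97 = 0.9399 mol/L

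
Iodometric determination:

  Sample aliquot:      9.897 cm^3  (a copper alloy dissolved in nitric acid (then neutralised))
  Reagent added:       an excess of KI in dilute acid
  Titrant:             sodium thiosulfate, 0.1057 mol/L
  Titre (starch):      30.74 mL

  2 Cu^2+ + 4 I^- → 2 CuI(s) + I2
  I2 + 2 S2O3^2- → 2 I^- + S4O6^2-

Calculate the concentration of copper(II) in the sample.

n(S2O3^2-) = 0.03074 × 0.1057 = 3.249 × 10^-3 mol
n(I2) = n(S2O3^2-)/2 = 1.625 × 10^-3 mol
From the 2:1 ratio, n(Cu2+) in the aliquot = 2/1 × 1.625 × 10^-3 = 3.249 × 10^-3 mol
[Cu2+] = 3.249 × 10^-3 / 0.009897 = 0.3283 mol/L

0.3283 mol/L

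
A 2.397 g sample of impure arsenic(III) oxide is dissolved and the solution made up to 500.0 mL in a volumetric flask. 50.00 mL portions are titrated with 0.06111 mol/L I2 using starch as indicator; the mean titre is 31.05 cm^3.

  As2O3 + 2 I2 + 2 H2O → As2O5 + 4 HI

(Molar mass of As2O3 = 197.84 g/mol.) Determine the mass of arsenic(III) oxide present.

1.877 g

n(I2) per titration = 0.03105 × 0.06111 = 1.897 × 10^-3 mol
From the 1:2 ratio, n(As2O3) in each aliquot = 1/2 × 1.897 × 10^-3 = 9.487 × 10^-4 mol
n(As2O3) in the whole flask = 9.487 × 10^-4 × 500.0/50.00 = 9.487 × 10^-3 mol
mass of As2O3 = 9.487 × 10^-3 × 197.84 = 1.877 g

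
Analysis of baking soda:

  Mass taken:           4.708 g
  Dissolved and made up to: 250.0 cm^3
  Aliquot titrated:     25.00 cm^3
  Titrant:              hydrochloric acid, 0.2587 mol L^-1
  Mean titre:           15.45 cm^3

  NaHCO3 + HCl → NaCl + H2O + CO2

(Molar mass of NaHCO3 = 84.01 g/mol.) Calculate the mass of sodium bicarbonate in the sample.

3.358 g

n(HCl) per titration = 0.01545 × 0.2587 = 3.997 × 10^-3 mol
n(NaHCO3) in each aliquot = 3.997 × 10^-3 mol (1:1 ratio)
n(NaHCO3) in the whole flask = 3.997 × 10^-3 × 250.0/25.00 = 0.03997 mol
mass of NaHCO3 = 0.03997 × 84.01 = 3.358 g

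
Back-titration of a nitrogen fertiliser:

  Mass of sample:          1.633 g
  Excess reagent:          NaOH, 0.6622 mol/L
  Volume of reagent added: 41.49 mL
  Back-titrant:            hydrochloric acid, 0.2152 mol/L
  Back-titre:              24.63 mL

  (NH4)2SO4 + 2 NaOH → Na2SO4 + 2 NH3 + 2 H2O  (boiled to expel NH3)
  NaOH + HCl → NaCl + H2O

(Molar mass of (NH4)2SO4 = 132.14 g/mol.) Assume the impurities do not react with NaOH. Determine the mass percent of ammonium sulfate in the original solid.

89.72 %

n(NaOH) added = 0.04149 × 0.6622 = 0.02747 mol
n(HCl) used in back-titration = 0.02463 × 0.2152 = 5.300 × 10^-3 mol
n(NaOH) left over = 5.300 × 10^-3 mol (1:1 ratio)
n(NaOH) consumed by analyte = 0.02747 − 5.300 × 10^-3 = 0.02217 mol
From the 1:2 ratio, n((NH4)2SO4) = 1/2 × 0.02217 = 0.01109 mol
mass of (NH4)2SO4 = 0.01109 × 132.14 = 1.465 g
% (NH4)2SO4 = 1.465 / 1.633 × 100 = 89.72 %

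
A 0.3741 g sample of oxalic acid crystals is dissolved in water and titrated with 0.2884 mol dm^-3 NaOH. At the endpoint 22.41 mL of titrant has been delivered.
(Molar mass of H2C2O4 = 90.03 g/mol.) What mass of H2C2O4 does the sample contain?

H2C2O4 + 2 NaOH → Na2C2O4 + 2 H2O
n(NaOH) = 0.02241 L × 0.2884 mol/L = 6.463 × 10^-3 mol
From the 1:2 ratio, n(H2C2O4) = 1/2 × 6.463 × 10^-3 = 3.232 × 10^-3 mol
mass of H2C2O4 = 3.232 × 10^-3 × 90.03 g/mol = 0.2909 g

0.2909 g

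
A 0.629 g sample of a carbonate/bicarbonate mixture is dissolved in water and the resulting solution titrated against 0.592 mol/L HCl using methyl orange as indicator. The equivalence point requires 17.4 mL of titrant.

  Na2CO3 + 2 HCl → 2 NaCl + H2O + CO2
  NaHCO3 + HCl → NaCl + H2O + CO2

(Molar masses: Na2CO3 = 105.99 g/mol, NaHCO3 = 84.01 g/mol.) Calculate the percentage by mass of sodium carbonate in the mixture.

64.2 %

n(HCl) = 0.0174 × 0.592 = 0.0103 mol
Let x = n(Na2CO3), y = n(NaHCO3).
Titrant: 2x + 1y = 0.0103;  mass: 105.99x + 84.01y = 0.629
Solving, x = 3.81 × 10^-3 mol, y = 2.68 × 10^-3 mol
mass of Na2CO3 = 3.81 × 10^-3 × 105.99 = 0.404 g
% Na2CO3 = 0.404 / 0.629 × 100 = 64.2 %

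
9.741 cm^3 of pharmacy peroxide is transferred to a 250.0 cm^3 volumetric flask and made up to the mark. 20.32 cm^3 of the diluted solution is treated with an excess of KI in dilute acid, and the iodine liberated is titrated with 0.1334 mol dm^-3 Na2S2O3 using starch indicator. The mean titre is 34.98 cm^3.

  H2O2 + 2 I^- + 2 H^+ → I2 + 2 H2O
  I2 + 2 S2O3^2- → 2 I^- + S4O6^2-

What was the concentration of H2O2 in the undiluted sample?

n(S2O3^2-) = 0.03498 × 0.1334 = 4.666 × 10^-3 mol
n(I2) = n(S2O3^2-)/2 = 2.333 × 10^-3 mol
n(H2O2) in the aliquot = 2.333 × 10^-3 mol (1:1 ratio)
[H2O2]_dilute = 2.333 × 10^-3 / 0.02032 = 0.1148 mol/L
[H2O2]_original = 0.1148 × 250.0/9.741 = 2.947 mol/L

2.947 mol/L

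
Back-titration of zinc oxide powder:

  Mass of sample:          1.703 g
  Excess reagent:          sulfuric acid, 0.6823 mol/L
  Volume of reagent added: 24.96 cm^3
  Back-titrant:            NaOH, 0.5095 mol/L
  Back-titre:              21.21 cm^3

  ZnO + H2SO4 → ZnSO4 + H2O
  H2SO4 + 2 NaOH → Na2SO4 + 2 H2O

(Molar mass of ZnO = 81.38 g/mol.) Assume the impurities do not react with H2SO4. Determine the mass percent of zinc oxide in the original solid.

n(H2SO4) added = 0.02496 × 0.6823 = 0.01703 mol
n(NaOH) used in back-titration = 0.02121 × 0.5095 = 0.01081 mol
From the 1:2 ratio, n(H2SO4) left over = 1/2 × 0.01081 = 5.403 × 10^-3 mol
n(H2SO4) consumed by analyte = 0.01703 − 5.403 × 10^-3 = 0.01163 mol
n(ZnO) = 0.01163 mol (1:1 ratio)
mass of ZnO = 0.01163 × 81.38 = 0.9462 g
% ZnO = 0.9462 / 1.703 × 100 = 55.56 %

55.56 %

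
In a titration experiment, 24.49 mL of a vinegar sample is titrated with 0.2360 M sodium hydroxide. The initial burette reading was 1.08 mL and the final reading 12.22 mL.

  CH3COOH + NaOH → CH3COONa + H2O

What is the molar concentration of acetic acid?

n(NaOH) = 0.01114 L × 0.2360 mol/L = 2.629 × 10^-3 mol
n(CH3COOH) = 2.629 × 10^-3 mol (1:1 mole ratio)
[CH3COOH] = 2.629 × 10^-3 mol / 0.02449 L = 0.1074 mol/L

0.1074 M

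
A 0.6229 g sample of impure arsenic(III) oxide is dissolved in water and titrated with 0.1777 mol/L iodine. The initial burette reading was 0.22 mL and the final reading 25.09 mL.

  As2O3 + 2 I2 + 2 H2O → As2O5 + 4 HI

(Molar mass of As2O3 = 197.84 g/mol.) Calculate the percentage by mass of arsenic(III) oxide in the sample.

n(I2) = 0.02487 L × 0.1777 mol/L = 4.419 × 10^-3 mol
From the 1:2 ratio, n(As2O3) = 1/2 × 4.419 × 10^-3 = 2.210 × 10^-3 mol
mass of As2O3 = 2.210 × 10^-3 × 197.84 g/mol = 0.4372 g
% As2O3 = 0.4372 / 0.6229 × 100 = 70.18 %

70.18 %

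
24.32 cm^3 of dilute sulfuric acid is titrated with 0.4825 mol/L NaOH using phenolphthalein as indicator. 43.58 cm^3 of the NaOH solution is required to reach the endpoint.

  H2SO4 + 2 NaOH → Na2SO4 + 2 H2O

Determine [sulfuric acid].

0.4323 mol/L

n(NaOH) = 0.04358 L × 0.4825 mol/L = 0.02103 mol
From the 1:2 mole ratio, n(H2SO4) = 1/2 × 0.02103 = 0.01051 mol
[H2SO4] = 0.01051 mol / 0.02432 L = 0.4323 mol/L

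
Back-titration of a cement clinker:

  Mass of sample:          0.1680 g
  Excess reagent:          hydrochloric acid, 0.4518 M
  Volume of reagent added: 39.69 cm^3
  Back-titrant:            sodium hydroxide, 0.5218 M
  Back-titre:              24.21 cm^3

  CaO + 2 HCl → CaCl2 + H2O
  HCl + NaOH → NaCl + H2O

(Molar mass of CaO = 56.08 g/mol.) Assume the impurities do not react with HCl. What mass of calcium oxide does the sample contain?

0.1486 g

n(HCl) added = 0.03969 × 0.4518 = 0.01793 mol
n(NaOH) used in back-titration = 0.02421 × 0.5218 = 0.01263 mol
n(HCl) left over = 0.01263 mol (1:1 ratio)
n(HCl) consumed by analyte = 0.01793 − 0.01263 = 5.299 × 10^-3 mol
From the 1:2 ratio, n(CaO) = 1/2 × 5.299 × 10^-3 = 2.650 × 10^-3 mol
mass of CaO = 2.650 × 10^-3 × 56.08 = 0.1486 g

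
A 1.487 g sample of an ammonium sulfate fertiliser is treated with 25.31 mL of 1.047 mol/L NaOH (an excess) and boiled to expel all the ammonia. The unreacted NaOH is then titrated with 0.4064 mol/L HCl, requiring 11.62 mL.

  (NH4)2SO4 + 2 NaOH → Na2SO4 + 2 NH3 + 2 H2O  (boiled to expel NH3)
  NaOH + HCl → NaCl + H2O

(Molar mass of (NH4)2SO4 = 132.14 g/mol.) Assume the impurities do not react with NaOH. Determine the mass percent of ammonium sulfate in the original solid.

96.76 %

n(NaOH) added = 0.02531 × 1.047 = 0.02650 mol
n(HCl) used in back-titration = 0.01162 × 0.4064 = 4.722 × 10^-3 mol
n(NaOH) left over = 4.722 × 10^-3 mol (1:1 ratio)
n(NaOH) consumed by analyte = 0.02650 − 4.722 × 10^-3 = 0.02178 mol
From the 1:2 ratio, n((NH4)2SO4) = 1/2 × 0.02178 = 0.01089 mol
mass of (NH4)2SO4 = 0.01089 × 132.14 = 1.439 g
% (NH4)2SO4 = 1.439 / 1.487 × 100 = 96.76 %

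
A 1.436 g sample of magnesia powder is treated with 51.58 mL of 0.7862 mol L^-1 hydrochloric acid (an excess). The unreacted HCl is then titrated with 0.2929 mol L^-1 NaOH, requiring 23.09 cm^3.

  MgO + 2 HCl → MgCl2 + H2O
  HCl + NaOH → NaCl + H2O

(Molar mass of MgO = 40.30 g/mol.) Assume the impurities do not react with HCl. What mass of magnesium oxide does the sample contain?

0.6809 g

n(HCl) added = 0.05158 × 0.7862 = 0.04055 mol
n(NaOH) used in back-titration = 0.02309 × 0.2929 = 6.763 × 10^-3 mol
n(HCl) left over = 6.763 × 10^-3 mol (1:1 ratio)
n(HCl) consumed by analyte = 0.04055 − 6.763 × 10^-3 = 0.03379 mol
From the 1:2 ratio, n(MgO) = 1/2 × 0.03379 = 0.01689 mol
mass of MgO = 0.01689 × 40.30 = 0.6809 g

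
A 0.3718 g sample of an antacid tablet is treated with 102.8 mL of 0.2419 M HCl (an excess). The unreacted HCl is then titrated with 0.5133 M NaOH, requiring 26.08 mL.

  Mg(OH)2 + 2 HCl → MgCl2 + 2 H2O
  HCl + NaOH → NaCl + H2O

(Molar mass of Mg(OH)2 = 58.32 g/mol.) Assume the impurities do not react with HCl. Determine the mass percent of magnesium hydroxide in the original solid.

n(HCl) added = 0.1028 × 0.2419 = 0.02487 mol
n(NaOH) used in back-titration = 0.02608 × 0.5133 = 0.01339 mol
n(HCl) left over = 0.01339 mol (1:1 ratio)
n(HCl) consumed by analyte = 0.02487 − 0.01339 = 0.01148 mol
From the 1:2 ratio, n(Mg(OH)2) = 1/2 × 0.01148 = 5.740 × 10^-3 mol
mass of Mg(OH)2 = 5.740 × 10^-3 × 58.32 = 0.3348 g
% Mg(OH)2 = 0.3348 / 0.3718 × 100 = 90.04 %

90.04 %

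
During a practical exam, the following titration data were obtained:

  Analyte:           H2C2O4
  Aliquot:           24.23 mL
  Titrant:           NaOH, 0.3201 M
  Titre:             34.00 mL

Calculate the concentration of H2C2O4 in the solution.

H2C2O4 + 2 NaOH → Na2C2O4 + 2 H2O
n(NaOH) = 0.03400 L × 0.3201 mol/L = 0.01088 mol
From the 1:2 mole ratio, n(H2C2O4) = 1/2 × 0.01088 = 5.442 × 10^-3 mol
[H2C2O4] = 5.442 × 10^-3 mol / 0.02423 L = 0.2246 mol/L

0.2246 M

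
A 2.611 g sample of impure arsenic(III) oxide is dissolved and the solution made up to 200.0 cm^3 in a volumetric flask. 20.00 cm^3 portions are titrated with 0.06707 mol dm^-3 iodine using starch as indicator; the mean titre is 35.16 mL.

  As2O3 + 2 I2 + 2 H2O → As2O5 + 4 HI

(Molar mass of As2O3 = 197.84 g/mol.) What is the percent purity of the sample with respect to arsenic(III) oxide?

n(I2) per titration = 0.03516 × 0.06707 = 2.358 × 10^-3 mol
From the 1:2 ratio, n(As2O3) in each aliquot = 1/2 × 2.358 × 10^-3 = 1.179 × 10^-3 mol
n(As2O3) in the whole flask = 1.179 × 10^-3 × 200.0/20.00 = 0.01179 mol
mass of As2O3 = 0.01179 × 197.84 = 2.333 g
% As2O3 = 2.333 / 2.611 × 100 = 89.34 %

89.34 %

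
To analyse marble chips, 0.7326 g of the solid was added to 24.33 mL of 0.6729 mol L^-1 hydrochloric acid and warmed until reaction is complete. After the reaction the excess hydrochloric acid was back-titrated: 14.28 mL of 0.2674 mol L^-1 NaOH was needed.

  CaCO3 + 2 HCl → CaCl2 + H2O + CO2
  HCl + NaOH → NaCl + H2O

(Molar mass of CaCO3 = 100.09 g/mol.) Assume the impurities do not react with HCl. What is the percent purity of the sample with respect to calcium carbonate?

n(HCl) added = 0.02433 × 0.6729 = 0.01637 mol
n(NaOH) used in back-titration = 0.01428 × 0.2674 = 3.818 × 10^-3 mol
n(HCl) left over = 3.818 × 10^-3 mol (1:1 ratio)
n(HCl) consumed by analyte = 0.01637 − 3.818 × 10^-3 = 0.01255 mol
From the 1:2 ratio, n(CaCO3) = 1/2 × 0.01255 = 6.277 × 10^-3 mol
mass of CaCO3 = 6.277 × 10^-3 × 100.09 = 0.6282 g
% CaCO3 = 0.6282 / 0.7326 × 100 = 85.75 %

85.75 %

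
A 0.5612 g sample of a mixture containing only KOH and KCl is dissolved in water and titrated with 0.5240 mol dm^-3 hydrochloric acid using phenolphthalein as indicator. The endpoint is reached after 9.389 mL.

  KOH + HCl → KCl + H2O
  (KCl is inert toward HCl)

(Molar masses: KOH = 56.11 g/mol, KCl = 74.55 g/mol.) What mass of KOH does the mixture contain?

0.2761 g

n(HCl) = 0.009389 × 0.5240 = 4.920 × 10^-3 mol
Let x = n(KOH), y = n(KCl).
Titrant: 1x = 4.920 × 10^-3;  mass: 56.11x + 74.55y = 0.5612
Solving, x = 4.920 × 10^-3 mol, y = 3.825 × 10^-3 mol
mass of KOH = 4.920 × 10^-3 × 56.11 = 0.2761 g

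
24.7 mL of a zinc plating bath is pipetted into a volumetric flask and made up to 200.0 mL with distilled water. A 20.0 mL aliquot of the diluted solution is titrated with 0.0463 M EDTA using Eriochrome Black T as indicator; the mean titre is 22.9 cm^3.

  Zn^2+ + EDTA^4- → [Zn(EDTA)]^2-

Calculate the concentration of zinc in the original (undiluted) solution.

0.429 M

n(EDTA) = 0.0229 × 0.0463 = 1.06 × 10^-3 mol
n(Zn2+) in the aliquot = 1.06 × 10^-3 mol (1:1 ratio)
[Zn2+]_dilute = 1.06 × 10^-3 / 0.0200 = 0.0530 mol/L
Dilution factor = 200.0 / 24.7 = 8.097
[Zn2+]_stock = 0.0530 × 8.097 = 0.429 mol/L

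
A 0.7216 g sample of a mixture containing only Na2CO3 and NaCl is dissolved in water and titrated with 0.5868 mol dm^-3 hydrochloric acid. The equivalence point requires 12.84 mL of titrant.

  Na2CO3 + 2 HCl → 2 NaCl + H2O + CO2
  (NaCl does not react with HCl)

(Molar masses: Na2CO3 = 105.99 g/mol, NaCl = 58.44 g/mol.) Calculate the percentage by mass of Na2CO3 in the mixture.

n(HCl) = 0.01284 × 0.5868 = 7.535 × 10^-3 mol
Let x = n(Na2CO3), y = n(NaCl).
Titrant: 2x = 7.535 × 10^-3;  mass: 105.99x + 58.44y = 0.7216
Solving, x = 3.767 × 10^-3 mol, y = 5.515 × 10^-3 mol
mass of Na2CO3 = 3.767 × 10^-3 × 105.99 = 0.3993 g
% Na2CO3 = 0.3993 / 0.7216 × 100 = 55.33 %

55.33 %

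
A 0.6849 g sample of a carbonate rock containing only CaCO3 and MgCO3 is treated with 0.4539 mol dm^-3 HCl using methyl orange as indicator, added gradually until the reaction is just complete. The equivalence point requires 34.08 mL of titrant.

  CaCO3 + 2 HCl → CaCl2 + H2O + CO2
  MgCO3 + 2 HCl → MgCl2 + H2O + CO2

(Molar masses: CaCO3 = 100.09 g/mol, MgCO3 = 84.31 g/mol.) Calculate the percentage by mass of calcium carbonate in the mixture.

n(HCl) = 0.03408 × 0.4539 = 0.01547 mol
Let x = n(CaCO3), y = n(MgCO3).
Titrant: 2x + 2y = 0.01547;  mass: 100.09x + 84.31y = 0.6849
Solving, x = 2.079 × 10^-3 mol, y = 5.655 × 10^-3 mol
mass of CaCO3 = 2.079 × 10^-3 × 100.09 = 0.2081 g
% CaCO3 = 0.2081 / 0.6849 × 100 = 30.38 %

30.38 %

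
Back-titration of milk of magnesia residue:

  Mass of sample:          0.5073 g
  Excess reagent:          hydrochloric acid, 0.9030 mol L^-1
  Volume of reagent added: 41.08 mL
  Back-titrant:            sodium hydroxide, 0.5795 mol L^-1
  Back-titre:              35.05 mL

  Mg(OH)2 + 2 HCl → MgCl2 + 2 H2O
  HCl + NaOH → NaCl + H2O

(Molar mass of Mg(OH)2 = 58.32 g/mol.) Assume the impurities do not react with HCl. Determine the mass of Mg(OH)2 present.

n(HCl) added = 0.04108 × 0.9030 = 0.03710 mol
n(NaOH) used in back-titration = 0.03505 × 0.5795 = 0.02031 mol
n(HCl) left over = 0.02031 mol (1:1 ratio)
n(HCl) consumed by analyte = 0.03710 − 0.02031 = 0.01678 mol
From the 1:2 ratio, n(Mg(OH)2) = 1/2 × 0.01678 = 8.392 × 10^-3 mol
mass of Mg(OH)2 = 8.392 × 10^-3 × 58.32 = 0.4894 g

0.4894 g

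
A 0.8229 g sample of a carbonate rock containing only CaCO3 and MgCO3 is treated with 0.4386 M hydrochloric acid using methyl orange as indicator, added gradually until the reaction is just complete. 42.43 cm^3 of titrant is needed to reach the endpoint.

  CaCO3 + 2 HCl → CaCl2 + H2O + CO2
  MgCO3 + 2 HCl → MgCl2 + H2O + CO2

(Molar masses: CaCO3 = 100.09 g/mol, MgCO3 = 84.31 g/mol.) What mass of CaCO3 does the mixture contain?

0.2436 g

n(HCl) = 0.04243 × 0.4386 = 0.01861 mol
Let x = n(CaCO3), y = n(MgCO3).
Titrant: 2x + 2y = 0.01861;  mass: 100.09x + 84.31y = 0.8229
Solving, x = 2.434 × 10^-3 mol, y = 6.871 × 10^-3 mol
mass of CaCO3 = 2.434 × 10^-3 × 100.09 = 0.2436 g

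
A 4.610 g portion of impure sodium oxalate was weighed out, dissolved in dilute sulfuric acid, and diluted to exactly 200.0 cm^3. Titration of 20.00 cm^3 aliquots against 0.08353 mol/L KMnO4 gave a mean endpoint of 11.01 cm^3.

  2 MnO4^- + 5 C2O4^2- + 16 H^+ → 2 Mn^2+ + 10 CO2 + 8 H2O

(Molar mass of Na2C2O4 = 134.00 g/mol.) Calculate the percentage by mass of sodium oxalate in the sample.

n(KMnO4) per titration = 0.01101 × 0.08353 = 9.197 × 10^-4 mol
From the 5:2 ratio, n(Na2C2O4) in each aliquot = 5/2 × 9.197 × 10^-4 = 2.299 × 10^-3 mol
n(Na2C2O4) in the whole flask = 2.299 × 10^-3 × 200.0/20.00 = 0.02299 mol
mass of Na2C2O4 = 0.02299 × 134.00 = 3.081 g
% Na2C2O4 = 3.081 / 4.610 × 100 = 66.83 %

66.83 %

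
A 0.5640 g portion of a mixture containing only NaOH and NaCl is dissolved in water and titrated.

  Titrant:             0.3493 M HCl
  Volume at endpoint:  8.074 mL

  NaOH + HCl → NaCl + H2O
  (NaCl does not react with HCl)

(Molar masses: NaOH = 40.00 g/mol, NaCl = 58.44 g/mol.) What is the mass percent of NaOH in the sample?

n(HCl) = 0.008074 × 0.3493 = 2.820 × 10^-3 mol
Let x = n(NaOH), y = n(NaCl).
Titrant: 1x = 2.820 × 10^-3;  mass: 40.00x + 58.44y = 0.5640
Solving, x = 2.820 × 10^-3 mol, y = 7.721 × 10^-3 mol
mass of NaOH = 2.820 × 10^-3 × 40.00 = 0.1128 g
% NaOH = 0.1128 / 0.5640 × 100 = 20.00 %

20.00 %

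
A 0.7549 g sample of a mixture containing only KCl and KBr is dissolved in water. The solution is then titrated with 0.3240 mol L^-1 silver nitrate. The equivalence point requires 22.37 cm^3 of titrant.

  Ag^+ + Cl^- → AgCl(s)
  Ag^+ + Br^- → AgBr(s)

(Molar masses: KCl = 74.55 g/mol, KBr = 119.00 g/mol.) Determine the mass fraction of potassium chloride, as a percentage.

n(AgNO3) = 0.02237 × 0.3240 = 7.248 × 10^-3 mol
Let x = n(KCl), y = n(KBr).
Titrant: 1x + 1y = 7.248 × 10^-3;  mass: 74.55x + 119.00y = 0.7549
Solving, x = 2.421 × 10^-3 mol, y = 4.827 × 10^-3 mol
mass of KCl = 2.421 × 10^-3 × 74.55 = 0.1805 g
% KCl = 0.1805 / 0.7549 × 100 = 23.91 %

23.91 %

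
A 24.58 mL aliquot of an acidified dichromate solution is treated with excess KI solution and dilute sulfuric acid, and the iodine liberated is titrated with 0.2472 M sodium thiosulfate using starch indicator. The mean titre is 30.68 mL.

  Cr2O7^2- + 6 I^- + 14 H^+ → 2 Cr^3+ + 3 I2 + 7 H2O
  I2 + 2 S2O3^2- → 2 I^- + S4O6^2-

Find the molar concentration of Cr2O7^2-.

n(S2O3^2-) = 0.03068 × 0.2472 = 7.584 × 10^-3 mol
n(I2) = n(S2O3^2-)/2 = 3.792 × 10^-3 mol
From the 1:3 ratio, n(Cr2O7^2-) in the aliquot = 1/3 × 3.792 × 10^-3 = 1.264 × 10^-3 mol
[Cr2O7^2-] = 1.264 × 10^-3 / 0.02458 = 0.05142 mol/L

0.05142 M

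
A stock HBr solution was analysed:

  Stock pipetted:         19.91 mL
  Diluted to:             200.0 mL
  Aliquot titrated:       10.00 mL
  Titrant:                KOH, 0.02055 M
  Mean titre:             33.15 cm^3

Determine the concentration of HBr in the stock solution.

0.6843 M

HBr + KOH → KBr + H2O
n(KOH) = 0.03315 × 0.02055 = 6.812 × 10^-4 mol
n(HBr) in the aliquot = 6.812 × 10^-4 mol (1:1 ratio)
[HBr]_dilute = 6.812 × 10^-4 / 0.01000 = 0.06812 mol/L
Dilution factor = 200.0 / 19.91 = 10.05
[HBr]_stock = 0.06812 × 10.05 = 0.6843 mol/L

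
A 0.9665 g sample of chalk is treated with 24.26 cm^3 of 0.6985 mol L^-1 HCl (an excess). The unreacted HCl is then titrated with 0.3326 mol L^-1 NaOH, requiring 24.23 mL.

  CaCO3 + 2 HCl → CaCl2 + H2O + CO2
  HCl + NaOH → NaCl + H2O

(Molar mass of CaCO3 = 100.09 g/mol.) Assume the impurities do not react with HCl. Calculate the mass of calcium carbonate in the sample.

n(HCl) added = 0.02426 × 0.6985 = 0.01695 mol
n(NaOH) used in back-titration = 0.02423 × 0.3326 = 8.059 × 10^-3 mol
n(HCl) left over = 8.059 × 10^-3 mol (1:1 ratio)
n(HCl) consumed by analyte = 0.01695 − 8.059 × 10^-3 = 8.887 × 10^-3 mol
From the 1:2 ratio, n(CaCO3) = 1/2 × 8.887 × 10^-3 = 4.443 × 10^-3 mol
mass of CaCO3 = 4.443 × 10^-3 × 100.09 = 0.4447 g

0.4447 g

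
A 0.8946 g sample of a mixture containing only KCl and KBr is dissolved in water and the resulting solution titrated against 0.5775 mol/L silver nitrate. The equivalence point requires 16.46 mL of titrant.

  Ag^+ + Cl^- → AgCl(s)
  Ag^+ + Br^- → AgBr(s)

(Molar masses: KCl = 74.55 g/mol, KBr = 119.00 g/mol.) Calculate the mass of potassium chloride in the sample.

n(AgNO3) = 0.01646 × 0.5775 = 9.506 × 10^-3 mol
Let x = n(KCl), y = n(KBr).
Titrant: 1x + 1y = 9.506 × 10^-3;  mass: 74.55x + 119.00y = 0.8946
Solving, x = 5.322 × 10^-3 mol, y = 4.183 × 10^-3 mol
mass of KCl = 5.322 × 10^-3 × 74.55 = 0.3968 g

0.3968 g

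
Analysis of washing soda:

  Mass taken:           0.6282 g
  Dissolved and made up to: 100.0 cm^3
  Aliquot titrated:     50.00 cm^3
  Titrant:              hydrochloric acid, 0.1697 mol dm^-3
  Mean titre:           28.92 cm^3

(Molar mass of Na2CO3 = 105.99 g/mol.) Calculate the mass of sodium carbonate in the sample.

Na2CO3 + 2 HCl → 2 NaCl + H2O + CO2
n(HCl) per titration = 0.02892 × 0.1697 = 4.908 × 10^-3 mol
From the 1:2 ratio, n(Na2CO3) in each aliquot = 1/2 × 4.908 × 10^-3 = 2.454 × 10^-3 mol
n(Na2CO3) in the whole flask = 2.454 × 10^-3 × 100.0/50.00 = 4.908 × 10^-3 mol
mass of Na2CO3 = 4.908 × 10^-3 × 105.99 = 0.5202 g

0.5202 g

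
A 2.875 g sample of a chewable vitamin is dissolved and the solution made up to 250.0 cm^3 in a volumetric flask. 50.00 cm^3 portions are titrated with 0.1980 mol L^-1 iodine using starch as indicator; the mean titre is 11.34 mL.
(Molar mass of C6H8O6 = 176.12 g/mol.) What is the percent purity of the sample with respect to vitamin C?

C6H8O6 + I2 → C6H6O6 + 2 HI
n(I2) per titration = 0.01134 × 0.1980 = 2.245 × 10^-3 mol
n(C6H8O6) in each aliquot = 2.245 × 10^-3 mol (1:1 ratio)
n(C6H8O6) in the whole flask = 2.245 × 10^-3 × 250.0/50.00 = 0.01123 mol
mass of C6H8O6 = 0.01123 × 176.12 = 1.977 g
% C6H8O6 = 1.977 / 2.875 × 100 = 68.77 %

68.77 %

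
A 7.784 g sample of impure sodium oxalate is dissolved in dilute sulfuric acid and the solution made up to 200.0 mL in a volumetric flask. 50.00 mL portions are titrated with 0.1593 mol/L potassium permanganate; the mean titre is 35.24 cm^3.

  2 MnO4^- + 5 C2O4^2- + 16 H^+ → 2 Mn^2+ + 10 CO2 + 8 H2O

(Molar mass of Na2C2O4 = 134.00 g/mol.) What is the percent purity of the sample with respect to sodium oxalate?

n(KMnO4) per titration = 0.03524 × 0.1593 = 5.614 × 10^-3 mol
From the 5:2 ratio, n(Na2C2O4) in each aliquot = 5/2 × 5.614 × 10^-3 = 0.01403 mol
n(Na2C2O4) in the whole flask = 0.01403 × 200.0/50.00 = 0.05614 mol
mass of Na2C2O4 = 0.05614 × 134.00 = 7.522 g
% Na2C2O4 = 7.522 / 7.784 × 100 = 96.64 %

96.64 %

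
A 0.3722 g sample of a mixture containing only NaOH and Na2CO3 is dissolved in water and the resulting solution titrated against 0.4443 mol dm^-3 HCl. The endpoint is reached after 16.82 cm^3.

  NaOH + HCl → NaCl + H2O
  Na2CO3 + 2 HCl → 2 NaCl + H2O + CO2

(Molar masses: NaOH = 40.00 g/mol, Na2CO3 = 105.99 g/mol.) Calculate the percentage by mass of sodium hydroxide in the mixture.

n(HCl) = 0.01682 × 0.4443 = 7.473 × 10^-3 mol
Let x = n(NaOH), y = n(Na2CO3).
Titrant: 1x + 2y = 7.473 × 10^-3;  mass: 40.00x + 105.99y = 0.3722
Solving, x = 1.834 × 10^-3 mol, y = 2.819 × 10^-3 mol
mass of NaOH = 1.834 × 10^-3 × 40.00 = 0.07338 g
% NaOH = 0.07338 / 0.3722 × 100 = 19.71 %

19.71 %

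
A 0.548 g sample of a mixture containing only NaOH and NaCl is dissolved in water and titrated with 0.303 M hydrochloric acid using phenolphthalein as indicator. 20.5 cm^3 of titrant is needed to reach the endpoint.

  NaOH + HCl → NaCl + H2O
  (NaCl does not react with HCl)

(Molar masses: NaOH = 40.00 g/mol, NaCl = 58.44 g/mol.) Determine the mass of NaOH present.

n(HCl) = 0.0205 × 0.303 = 6.21 × 10^-3 mol
Let x = n(NaOH), y = n(NaCl).
Titrant: 1x = 6.21 × 10^-3;  mass: 40.00x + 58.44y = 0.548
Solving, x = 6.21 × 10^-3 mol, y = 5.13 × 10^-3 mol
mass of NaOH = 6.21 × 10^-3 × 40.00 = 0.248 g

0.248 g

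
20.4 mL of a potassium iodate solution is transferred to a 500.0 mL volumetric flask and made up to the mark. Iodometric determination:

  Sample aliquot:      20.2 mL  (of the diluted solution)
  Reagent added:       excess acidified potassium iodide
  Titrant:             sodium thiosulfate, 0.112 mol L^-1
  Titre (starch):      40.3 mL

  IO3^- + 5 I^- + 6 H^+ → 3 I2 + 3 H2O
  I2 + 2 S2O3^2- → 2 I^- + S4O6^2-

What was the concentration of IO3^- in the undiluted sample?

n(S2O3^2-) = 0.0403 × 0.112 = 4.51 × 10^-3 mol
n(I2) = n(S2O3^2-)/2 = 2.26 × 10^-3 mol
From the 1:3 ratio, n(IO3^-) in the aliquot = 1/3 × 2.26 × 10^-3 = 7.52 × 10^-4 mol
[IO3^-]_dilute = 7.52 × 10^-4 / 0.0202 = 0.0372 mol/L
[IO3^-]_original = 0.0372 × 500.0/20.4 = 0.913 mol/L

0.913 mol/L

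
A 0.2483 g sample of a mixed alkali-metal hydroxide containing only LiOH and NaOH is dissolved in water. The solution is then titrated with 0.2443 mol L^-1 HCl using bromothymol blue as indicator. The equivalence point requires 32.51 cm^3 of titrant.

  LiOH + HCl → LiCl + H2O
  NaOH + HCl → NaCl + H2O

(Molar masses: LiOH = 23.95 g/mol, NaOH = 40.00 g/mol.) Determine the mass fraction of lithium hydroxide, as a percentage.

n(HCl) = 0.03251 × 0.2443 = 7.942 × 10^-3 mol
Let x = n(LiOH), y = n(NaOH).
Titrant: 1x + 1y = 7.942 × 10^-3;  mass: 23.95x + 40.00y = 0.2483
Solving, x = 4.323 × 10^-3 mol, y = 3.619 × 10^-3 mol
mass of LiOH = 4.323 × 10^-3 × 23.95 = 0.1035 g
% LiOH = 0.1035 / 0.2483 × 100 = 41.70 %

41.70 %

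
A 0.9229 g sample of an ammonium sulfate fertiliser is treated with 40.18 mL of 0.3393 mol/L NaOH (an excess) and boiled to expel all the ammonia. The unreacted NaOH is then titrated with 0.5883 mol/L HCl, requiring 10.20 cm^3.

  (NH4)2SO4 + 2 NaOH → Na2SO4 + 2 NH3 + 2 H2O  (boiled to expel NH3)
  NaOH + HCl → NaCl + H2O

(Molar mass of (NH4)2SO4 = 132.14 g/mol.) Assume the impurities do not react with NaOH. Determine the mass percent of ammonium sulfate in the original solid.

54.64 %

n(NaOH) added = 0.04018 × 0.3393 = 0.01363 mol
n(HCl) used in back-titration = 0.01020 × 0.5883 = 6.001 × 10^-3 mol
n(NaOH) left over = 6.001 × 10^-3 mol (1:1 ratio)
n(NaOH) consumed by analyte = 0.01363 − 6.001 × 10^-3 = 7.632 × 10^-3 mol
From the 1:2 ratio, n((NH4)2SO4) = 1/2 × 7.632 × 10^-3 = 3.816 × 10^-3 mol
mass of (NH4)2SO4 = 3.816 × 10^-3 × 132.14 = 0.5043 g
% (NH4)2SO4 = 0.5043 / 0.9229 × 100 = 54.64 %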